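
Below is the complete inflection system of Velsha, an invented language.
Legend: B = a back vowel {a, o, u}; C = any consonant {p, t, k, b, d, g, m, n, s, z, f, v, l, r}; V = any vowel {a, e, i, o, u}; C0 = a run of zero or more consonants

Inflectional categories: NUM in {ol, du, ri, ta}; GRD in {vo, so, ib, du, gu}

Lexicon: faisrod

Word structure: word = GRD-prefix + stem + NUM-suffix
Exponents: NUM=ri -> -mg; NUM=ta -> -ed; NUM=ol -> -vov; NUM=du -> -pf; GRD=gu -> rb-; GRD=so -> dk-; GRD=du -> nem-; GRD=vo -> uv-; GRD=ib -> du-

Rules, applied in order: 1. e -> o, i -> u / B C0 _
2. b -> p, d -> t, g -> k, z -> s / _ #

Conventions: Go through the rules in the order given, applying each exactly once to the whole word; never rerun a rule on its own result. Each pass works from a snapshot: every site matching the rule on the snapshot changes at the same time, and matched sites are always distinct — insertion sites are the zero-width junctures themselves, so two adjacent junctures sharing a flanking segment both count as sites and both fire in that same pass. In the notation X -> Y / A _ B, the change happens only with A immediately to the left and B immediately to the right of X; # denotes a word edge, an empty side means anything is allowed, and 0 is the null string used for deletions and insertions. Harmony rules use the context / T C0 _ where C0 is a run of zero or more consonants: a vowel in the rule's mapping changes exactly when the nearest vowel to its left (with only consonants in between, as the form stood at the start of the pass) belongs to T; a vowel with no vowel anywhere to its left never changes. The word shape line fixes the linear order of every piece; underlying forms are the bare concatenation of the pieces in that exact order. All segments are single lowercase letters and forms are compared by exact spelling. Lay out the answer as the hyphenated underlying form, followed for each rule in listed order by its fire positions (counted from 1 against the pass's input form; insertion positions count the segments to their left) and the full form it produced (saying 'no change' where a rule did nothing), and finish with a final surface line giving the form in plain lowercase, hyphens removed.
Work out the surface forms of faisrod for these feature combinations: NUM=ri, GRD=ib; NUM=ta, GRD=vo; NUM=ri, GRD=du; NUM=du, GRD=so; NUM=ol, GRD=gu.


cell NUM=ri, GRD=ib:
underlying: du-faisrod-mg
1. e -> o, i -> u / B C0 _: fires at position(s) 5: dufausrodmg
2. b -> p, d -> t, g -> k, z -> s / _ #: fires at position(s) 11: dufausrodmk
surface: dufausrodmk

cell NUM=ta, GRD=vo:
underlying: uv-faisrod-ed
1. e -> o, i -> u / B C0 _: fires at position(s) 5, 10: uvfausrodod
2. b -> p, d -> t, g -> k, z -> s / _ #: fires at position(s) 11: uvfausrodot
surface: uvfausrodot

cell NUM=ri, GRD=du:
underlying: nem-faisrod-mg
1. e -> o, i -> u / B C0 _: fires at position(s) 6: nemfausrodmg
2. b -> p, d -> t, g -> k, z -> s / _ #: fires at position(s) 12: nemfausrodmk
surface: nemfausrodmk

cell NUM=du, GRD=so:
underlying: dk-faisrod-pf
1. e -> o, i -> u / B C0 _: fires at position(s) 5: dkfausrodpf
2. b -> p, d -> t, g -> k, z -> s / _ #: no change
surface: dkfausrodpf

cell NUM=ol, GRD=gu:
underlying: rb-faisrod-vov
1. e -> o, i -> u / B C0 _: fires at position(s) 5: rbfausrodvov
2. b -> p, d -> t, g -> k, z -> s / _ #: no change
surface: rbfausrodvov


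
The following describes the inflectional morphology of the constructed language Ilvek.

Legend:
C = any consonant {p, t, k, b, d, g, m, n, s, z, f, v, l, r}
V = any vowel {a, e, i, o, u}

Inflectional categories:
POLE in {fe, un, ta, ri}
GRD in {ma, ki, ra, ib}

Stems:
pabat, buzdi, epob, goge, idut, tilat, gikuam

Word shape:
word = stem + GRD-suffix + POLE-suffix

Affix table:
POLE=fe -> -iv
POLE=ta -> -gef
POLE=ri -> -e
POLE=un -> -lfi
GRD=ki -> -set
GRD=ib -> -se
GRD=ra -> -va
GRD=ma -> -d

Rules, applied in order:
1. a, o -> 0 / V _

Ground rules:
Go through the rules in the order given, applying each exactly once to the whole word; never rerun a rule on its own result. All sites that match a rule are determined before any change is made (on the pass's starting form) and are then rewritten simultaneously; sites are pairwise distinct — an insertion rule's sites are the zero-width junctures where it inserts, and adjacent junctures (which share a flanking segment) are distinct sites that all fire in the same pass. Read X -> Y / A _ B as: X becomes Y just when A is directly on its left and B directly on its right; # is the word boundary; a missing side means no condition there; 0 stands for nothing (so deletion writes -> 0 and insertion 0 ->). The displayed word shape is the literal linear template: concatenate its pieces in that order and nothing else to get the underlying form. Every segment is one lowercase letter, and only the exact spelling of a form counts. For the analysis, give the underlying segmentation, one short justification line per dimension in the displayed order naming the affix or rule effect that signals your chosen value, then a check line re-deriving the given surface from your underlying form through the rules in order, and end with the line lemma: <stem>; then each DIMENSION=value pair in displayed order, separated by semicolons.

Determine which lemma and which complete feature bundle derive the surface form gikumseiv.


underlying: gikuam-se-iv
POLE=fe - signalled by the affix -iv
GRD=ib - signalled by the affix -se
check: gikuamseiv -> gikumseiv
lemma: gikuam; POLE=fe; GRD=ib


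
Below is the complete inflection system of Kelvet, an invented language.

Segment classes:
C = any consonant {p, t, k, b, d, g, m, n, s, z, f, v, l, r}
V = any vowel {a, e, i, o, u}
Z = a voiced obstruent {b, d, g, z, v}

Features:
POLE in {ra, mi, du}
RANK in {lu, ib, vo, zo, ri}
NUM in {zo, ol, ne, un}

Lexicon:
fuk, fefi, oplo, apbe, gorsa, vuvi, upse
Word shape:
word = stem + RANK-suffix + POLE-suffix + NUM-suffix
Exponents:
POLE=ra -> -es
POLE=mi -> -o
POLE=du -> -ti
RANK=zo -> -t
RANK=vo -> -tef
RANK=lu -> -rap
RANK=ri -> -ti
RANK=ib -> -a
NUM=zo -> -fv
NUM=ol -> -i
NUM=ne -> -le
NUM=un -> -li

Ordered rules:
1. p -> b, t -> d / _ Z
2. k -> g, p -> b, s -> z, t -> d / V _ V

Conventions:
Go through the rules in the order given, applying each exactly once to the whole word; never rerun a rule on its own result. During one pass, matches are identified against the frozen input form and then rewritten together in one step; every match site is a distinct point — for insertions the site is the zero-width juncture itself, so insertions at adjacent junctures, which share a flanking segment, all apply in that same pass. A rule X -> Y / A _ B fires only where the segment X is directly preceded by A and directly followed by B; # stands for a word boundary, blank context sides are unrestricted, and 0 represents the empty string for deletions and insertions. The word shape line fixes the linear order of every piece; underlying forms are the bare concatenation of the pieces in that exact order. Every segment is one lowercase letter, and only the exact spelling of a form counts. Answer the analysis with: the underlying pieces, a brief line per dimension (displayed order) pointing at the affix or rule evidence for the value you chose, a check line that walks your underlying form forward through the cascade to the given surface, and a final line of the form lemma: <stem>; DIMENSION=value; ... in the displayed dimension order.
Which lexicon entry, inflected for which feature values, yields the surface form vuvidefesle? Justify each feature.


underlying: vuvi-tef-es-le
POLE=ra - signalled by the affix -es
RANK=vo - signalled by the affix -tef
NUM=ne - signalled by the affix -le
check: vuvitefesle -> vuvitefesle -> vuvidefesle
lemma: vuvi; POLE=ra; RANK=vo; NUM=ne


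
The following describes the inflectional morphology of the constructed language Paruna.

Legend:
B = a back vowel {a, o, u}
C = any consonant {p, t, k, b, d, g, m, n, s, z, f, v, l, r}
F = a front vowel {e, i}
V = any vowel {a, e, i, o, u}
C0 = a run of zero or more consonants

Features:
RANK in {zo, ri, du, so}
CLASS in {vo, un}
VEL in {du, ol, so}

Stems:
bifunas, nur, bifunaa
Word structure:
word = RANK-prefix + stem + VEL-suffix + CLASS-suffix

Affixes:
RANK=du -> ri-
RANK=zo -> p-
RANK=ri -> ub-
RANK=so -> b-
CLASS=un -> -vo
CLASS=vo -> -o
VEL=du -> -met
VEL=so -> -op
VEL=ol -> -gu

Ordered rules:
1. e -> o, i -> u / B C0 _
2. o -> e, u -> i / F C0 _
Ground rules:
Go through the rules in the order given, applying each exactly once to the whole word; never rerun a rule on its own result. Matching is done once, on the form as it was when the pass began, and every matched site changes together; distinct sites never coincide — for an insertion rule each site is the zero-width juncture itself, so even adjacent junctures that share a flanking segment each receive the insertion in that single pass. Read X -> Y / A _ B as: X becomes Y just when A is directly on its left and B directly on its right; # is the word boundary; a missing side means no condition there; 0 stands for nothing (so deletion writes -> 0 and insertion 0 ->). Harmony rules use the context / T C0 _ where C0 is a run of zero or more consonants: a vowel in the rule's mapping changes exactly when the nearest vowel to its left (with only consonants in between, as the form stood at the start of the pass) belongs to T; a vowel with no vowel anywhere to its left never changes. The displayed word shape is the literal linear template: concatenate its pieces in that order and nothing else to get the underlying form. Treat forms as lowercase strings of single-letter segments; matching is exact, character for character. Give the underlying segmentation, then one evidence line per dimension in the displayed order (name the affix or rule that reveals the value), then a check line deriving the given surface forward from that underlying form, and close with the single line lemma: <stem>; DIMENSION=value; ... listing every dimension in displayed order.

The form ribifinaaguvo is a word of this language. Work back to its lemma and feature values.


underlying: ri-bifunaa-gu-vo
RANK=du - signalled by the affix ri-
CLASS=un - signalled by the affix -vo
VEL=ol - signalled by the affix -gu
check: ribifunaaguvo -> ribifunaaguvo -> ribifinaaguvo
lemma: bifunaa; RANK=du; CLASS=un; VEL=ol


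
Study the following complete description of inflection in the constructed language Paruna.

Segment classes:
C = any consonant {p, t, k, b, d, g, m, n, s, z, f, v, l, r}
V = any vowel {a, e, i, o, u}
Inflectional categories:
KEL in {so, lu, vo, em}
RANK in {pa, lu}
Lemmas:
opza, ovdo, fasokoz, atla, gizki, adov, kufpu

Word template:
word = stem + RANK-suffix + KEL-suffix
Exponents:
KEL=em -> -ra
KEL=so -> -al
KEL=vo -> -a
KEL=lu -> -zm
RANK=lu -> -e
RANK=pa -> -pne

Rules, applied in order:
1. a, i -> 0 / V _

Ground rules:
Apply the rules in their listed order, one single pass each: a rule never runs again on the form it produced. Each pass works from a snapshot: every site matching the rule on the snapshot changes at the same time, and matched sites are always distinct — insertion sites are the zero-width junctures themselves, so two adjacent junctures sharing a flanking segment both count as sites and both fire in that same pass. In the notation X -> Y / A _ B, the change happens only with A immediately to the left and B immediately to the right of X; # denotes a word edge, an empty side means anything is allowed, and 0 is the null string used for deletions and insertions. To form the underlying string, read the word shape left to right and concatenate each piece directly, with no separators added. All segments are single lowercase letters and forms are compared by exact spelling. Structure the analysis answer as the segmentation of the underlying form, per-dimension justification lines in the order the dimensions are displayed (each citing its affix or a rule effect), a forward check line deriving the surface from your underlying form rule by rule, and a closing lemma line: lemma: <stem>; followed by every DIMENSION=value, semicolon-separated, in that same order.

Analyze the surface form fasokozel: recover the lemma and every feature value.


underlying: fasokoz-e-al
KEL=so - signalled by the affix -al
RANK=lu - signalled by the affix -e
check: fasokozeal -> fasokozel
lemma: fasokoz; KEL=so; RANK=lu


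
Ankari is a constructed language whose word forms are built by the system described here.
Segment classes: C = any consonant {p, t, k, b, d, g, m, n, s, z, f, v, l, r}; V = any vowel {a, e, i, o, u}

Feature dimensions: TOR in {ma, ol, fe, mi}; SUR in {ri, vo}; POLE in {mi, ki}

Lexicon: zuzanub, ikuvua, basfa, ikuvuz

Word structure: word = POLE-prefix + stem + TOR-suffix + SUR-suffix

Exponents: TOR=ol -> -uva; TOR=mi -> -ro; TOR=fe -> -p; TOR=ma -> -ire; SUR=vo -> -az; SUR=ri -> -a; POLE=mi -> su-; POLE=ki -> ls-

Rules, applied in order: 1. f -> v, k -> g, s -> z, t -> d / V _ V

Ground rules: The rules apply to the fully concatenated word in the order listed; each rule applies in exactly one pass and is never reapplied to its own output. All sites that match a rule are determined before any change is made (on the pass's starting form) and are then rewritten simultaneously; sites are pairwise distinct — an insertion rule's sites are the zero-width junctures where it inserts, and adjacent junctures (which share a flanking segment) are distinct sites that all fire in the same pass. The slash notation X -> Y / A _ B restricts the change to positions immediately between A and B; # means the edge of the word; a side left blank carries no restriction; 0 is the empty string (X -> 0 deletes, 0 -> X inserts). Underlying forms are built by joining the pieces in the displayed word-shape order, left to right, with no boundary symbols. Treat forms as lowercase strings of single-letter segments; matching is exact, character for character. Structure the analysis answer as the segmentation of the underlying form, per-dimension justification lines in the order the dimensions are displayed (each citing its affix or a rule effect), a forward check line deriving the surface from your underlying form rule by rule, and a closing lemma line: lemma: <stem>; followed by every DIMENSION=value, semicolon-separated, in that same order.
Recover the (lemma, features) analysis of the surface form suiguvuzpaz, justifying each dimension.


underlying: su-ikuvuz-p-az
TOR=fe - signalled by the affix -p
SUR=vo - signalled by the affix -az
POLE=mi - signalled by the affix su-
check: suikuvuzpaz -> suiguvuzpaz
lemma: ikuvuz; TOR=fe; SUR=vo; POLE=mi


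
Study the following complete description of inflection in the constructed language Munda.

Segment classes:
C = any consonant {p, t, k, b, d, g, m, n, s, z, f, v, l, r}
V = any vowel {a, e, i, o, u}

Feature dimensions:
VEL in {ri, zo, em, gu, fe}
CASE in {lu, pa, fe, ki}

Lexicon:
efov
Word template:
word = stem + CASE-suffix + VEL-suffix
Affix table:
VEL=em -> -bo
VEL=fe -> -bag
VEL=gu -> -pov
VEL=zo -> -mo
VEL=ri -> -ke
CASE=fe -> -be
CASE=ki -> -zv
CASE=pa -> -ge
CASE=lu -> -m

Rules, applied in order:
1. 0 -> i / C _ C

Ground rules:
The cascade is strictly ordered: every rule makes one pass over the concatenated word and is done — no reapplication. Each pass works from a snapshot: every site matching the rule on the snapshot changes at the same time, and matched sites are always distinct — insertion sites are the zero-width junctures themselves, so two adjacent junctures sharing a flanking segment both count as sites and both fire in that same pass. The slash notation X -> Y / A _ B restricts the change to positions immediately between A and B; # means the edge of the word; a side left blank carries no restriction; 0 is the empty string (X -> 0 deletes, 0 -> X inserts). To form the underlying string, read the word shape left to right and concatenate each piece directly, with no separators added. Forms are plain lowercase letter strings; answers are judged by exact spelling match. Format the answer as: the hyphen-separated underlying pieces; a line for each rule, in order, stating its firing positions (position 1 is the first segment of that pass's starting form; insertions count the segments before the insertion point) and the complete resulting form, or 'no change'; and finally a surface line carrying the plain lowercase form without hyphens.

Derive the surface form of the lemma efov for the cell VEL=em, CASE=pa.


underlying: efov-ge-bo
1. 0 -> i / C _ C: inserts after position(s) 4: efovigebo
surface: efovigebo


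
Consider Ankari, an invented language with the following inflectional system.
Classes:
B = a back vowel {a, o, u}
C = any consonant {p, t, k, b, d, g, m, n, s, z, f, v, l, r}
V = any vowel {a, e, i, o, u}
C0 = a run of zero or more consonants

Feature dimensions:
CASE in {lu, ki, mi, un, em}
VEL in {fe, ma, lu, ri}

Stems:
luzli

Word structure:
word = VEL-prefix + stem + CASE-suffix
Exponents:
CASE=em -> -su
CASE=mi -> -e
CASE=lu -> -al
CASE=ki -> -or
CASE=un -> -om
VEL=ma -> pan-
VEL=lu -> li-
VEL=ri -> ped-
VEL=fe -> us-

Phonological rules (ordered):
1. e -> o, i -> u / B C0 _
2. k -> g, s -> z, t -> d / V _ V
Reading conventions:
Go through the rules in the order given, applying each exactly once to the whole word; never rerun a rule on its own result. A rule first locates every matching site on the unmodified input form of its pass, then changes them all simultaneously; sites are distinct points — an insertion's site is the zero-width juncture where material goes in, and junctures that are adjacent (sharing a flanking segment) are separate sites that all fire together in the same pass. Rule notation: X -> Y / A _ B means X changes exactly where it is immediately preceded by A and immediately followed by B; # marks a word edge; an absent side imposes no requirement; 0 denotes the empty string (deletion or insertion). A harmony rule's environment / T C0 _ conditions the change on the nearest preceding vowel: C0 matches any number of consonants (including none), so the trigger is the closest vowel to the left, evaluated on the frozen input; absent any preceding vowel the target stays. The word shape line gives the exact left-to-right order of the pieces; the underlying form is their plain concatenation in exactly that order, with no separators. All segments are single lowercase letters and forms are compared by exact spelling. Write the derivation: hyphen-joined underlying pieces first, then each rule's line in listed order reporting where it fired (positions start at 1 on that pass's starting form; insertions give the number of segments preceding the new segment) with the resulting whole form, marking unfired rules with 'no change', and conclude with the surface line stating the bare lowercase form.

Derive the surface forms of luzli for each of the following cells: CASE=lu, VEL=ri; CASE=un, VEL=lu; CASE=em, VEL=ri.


cell CASE=lu, VEL=ri:
underlying: ped-luzli-al
1. e -> o, i -> u / B C0 _: fires at position(s) 8: pedluzlual
2. k -> g, s -> z, t -> d / V _ V: no change
surface: pedluzlual

cell CASE=un, VEL=lu:
underlying: li-luzli-om
1. e -> o, i -> u / B C0 _: fires at position(s) 7: liluzluom
2. k -> g, s -> z, t -> d / V _ V: no change
surface: liluzluom

cell CASE=em, VEL=ri:
underlying: ped-luzli-su
1. e -> o, i -> u / B C0 _: fires at position(s) 8: pedluzlusu
2. k -> g, s -> z, t -> d / V _ V: fires at position(s) 9: pedluzluzu
surface: pedluzluzu


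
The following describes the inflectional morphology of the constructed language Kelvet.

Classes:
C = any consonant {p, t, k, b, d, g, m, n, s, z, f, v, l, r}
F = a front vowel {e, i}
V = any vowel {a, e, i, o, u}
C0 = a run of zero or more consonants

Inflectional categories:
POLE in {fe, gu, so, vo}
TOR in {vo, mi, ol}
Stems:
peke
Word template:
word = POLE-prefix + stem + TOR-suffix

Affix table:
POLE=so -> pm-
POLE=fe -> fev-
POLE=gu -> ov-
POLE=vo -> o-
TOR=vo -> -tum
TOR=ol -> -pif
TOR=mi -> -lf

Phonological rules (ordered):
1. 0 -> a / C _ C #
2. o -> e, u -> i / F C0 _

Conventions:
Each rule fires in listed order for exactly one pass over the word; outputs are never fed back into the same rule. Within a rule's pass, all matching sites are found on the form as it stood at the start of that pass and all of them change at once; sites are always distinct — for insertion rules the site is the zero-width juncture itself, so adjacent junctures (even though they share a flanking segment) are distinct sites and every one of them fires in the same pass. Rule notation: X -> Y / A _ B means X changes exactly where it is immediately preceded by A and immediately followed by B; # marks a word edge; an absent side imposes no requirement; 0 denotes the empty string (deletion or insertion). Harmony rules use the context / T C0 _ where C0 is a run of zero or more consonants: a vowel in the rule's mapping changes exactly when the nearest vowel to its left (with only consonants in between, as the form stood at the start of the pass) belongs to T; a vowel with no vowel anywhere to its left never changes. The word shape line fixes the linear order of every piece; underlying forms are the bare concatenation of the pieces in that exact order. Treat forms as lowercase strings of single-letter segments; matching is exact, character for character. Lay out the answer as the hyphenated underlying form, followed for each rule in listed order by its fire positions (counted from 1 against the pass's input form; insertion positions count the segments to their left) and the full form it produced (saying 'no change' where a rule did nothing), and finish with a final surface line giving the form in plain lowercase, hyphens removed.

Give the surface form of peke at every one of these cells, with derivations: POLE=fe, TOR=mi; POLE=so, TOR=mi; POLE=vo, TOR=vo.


cell POLE=fe, TOR=mi:
underlying: fev-peke-lf
1. 0 -> a / C _ C #: inserts after position(s) 8: fevpekelaf
2. o -> e, u -> i / F C0 _: no change
surface: fevpekelaf

cell POLE=so, TOR=mi:
underlying: pm-peke-lf
1. 0 -> a / C _ C #: inserts after position(s) 7: pmpekelaf
2. o -> e, u -> i / F C0 _: no change
surface: pmpekelaf

cell POLE=vo, TOR=vo:
underlying: o-peke-tum
1. 0 -> a / C _ C #: no change
2. o -> e, u -> i / F C0 _: fires at position(s) 7: opeketim
surface: opeketim


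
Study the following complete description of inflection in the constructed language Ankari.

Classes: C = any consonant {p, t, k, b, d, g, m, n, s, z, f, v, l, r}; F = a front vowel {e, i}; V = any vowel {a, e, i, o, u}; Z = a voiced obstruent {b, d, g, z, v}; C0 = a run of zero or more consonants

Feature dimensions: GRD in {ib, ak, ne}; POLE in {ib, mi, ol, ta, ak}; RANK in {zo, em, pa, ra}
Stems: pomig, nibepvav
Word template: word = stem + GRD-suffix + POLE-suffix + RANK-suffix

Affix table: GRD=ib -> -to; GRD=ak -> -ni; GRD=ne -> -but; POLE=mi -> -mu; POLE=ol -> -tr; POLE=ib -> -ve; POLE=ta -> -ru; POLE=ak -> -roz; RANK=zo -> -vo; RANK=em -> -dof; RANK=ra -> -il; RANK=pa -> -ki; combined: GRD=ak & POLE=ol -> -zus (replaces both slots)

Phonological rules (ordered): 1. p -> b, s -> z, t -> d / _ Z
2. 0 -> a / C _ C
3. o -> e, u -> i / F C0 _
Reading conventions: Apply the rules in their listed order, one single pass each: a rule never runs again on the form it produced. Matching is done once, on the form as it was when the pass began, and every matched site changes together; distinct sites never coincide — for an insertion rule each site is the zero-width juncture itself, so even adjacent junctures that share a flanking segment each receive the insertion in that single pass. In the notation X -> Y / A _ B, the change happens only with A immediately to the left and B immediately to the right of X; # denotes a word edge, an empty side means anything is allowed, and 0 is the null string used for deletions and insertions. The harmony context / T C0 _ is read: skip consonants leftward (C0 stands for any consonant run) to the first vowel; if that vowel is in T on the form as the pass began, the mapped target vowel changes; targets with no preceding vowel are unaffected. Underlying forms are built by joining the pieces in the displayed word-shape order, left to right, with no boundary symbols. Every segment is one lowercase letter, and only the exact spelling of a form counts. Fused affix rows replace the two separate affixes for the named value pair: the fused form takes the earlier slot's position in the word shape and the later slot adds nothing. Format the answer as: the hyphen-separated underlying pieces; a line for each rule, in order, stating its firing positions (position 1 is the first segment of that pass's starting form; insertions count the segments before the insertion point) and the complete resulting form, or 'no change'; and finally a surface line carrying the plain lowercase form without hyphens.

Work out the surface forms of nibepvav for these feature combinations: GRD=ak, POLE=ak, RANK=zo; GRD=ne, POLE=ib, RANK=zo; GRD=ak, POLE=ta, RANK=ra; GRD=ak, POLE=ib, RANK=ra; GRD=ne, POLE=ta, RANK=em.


cell GRD=ak, POLE=ak, RANK=zo:
underlying: nibepvav-ni-roz-vo
1. p -> b, s -> z, t -> d / _ Z: fires at position(s) 5: nibebvavnirozvo
2. 0 -> a / C _ C: inserts after position(s) 5, 8, 13: nibebavavanirozavo
3. o -> e, u -> i / F C0 _: fires at position(s) 14: nibebavavanirezavo
surface: nibebavavanirezavo

cell GRD=ne, POLE=ib, RANK=zo:
underlying: nibepvav-but-ve-vo
1. p -> b, s -> z, t -> d / _ Z: fires at position(s) 5, 11: nibebvavbudvevo
2. 0 -> a / C _ C: inserts after position(s) 5, 8, 11: nibebavavabudavevo
3. o -> e, u -> i / F C0 _: fires at position(s) 18: nibebavavabudaveve
surface: nibebavavabudaveve

cell GRD=ak, POLE=ta, RANK=ra:
underlying: nibepvav-ni-ru-il
1. p -> b, s -> z, t -> d / _ Z: fires at position(s) 5: nibebvavniruil
2. 0 -> a / C _ C: inserts after position(s) 5, 8: nibebavavaniruil
3. o -> e, u -> i / F C0 _: fires at position(s) 14: nibebavavaniriil
surface: nibebavavaniriil

cell GRD=ak, POLE=ib, RANK=ra:
underlying: nibepvav-ni-ve-il
1. p -> b, s -> z, t -> d / _ Z: fires at position(s) 5: nibebvavniveil
2. 0 -> a / C _ C: inserts after position(s) 5, 8: nibebavavaniveil
3. o -> e, u -> i / F C0 _: no change
surface: nibebavavaniveil

cell GRD=ne, POLE=ta, RANK=em:
underlying: nibepvav-but-ru-dof
1. p -> b, s -> z, t -> d / _ Z: fires at position(s) 5: nibebvavbutrudof
2. 0 -> a / C _ C: inserts after position(s) 5, 8, 11: nibebavavabutarudof
3. o -> e, u -> i / F C0 _: no change
surface: nibebavavabutarudof


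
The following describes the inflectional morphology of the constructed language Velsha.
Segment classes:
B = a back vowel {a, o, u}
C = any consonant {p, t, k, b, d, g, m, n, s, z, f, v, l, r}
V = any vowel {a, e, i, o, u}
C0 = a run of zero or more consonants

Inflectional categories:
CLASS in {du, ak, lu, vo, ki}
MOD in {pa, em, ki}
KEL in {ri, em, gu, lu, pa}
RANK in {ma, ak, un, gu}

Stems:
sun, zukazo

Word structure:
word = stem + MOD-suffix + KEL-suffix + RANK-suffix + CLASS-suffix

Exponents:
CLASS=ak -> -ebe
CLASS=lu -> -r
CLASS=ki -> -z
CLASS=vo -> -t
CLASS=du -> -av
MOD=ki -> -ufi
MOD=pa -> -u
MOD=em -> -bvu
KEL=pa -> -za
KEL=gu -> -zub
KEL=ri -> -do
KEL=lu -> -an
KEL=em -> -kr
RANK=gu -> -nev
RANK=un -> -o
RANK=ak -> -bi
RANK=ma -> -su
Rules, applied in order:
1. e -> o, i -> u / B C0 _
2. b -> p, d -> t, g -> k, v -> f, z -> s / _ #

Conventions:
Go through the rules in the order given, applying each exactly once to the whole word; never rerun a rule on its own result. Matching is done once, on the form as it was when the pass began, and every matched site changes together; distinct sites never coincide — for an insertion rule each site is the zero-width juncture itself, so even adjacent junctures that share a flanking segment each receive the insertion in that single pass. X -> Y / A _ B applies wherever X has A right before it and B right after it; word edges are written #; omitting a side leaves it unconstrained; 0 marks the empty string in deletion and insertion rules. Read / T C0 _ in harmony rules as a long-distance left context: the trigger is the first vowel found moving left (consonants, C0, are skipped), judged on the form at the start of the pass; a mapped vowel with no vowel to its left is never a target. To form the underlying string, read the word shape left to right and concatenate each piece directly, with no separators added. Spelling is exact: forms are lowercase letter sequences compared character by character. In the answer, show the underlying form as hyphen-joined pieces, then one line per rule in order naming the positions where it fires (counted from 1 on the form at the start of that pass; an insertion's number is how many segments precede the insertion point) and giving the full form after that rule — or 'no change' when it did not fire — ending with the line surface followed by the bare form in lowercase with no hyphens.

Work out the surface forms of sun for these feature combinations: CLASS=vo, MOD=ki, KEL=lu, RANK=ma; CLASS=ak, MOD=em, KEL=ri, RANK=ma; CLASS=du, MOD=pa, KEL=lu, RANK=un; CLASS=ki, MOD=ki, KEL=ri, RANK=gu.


cell CLASS=vo, MOD=ki, KEL=lu, RANK=ma:
underlying: sun-ufi-an-su-t
1. e -> o, i -> u / B C0 _: fires at position(s) 6: sunufuansut
2. b -> p, d -> t, g -> k, v -> f, z -> s / _ #: no change
surface: sunufuansut

cell CLASS=ak, MOD=em, KEL=ri, RANK=ma:
underlying: sun-bvu-do-su-ebe
1. e -> o, i -> u / B C0 _: fires at position(s) 11: sunbvudosuobe
2. b -> p, d -> t, g -> k, v -> f, z -> s / _ #: no change
surface: sunbvudosuobe

cell CLASS=du, MOD=pa, KEL=lu, RANK=un:
underlying: sun-u-an-o-av
1. e -> o, i -> u / B C0 _: no change
2. b -> p, d -> t, g -> k, v -> f, z -> s / _ #: fires at position(s) 9: sunuanoaf
surface: sunuanoaf

cell CLASS=ki, MOD=ki, KEL=ri, RANK=gu:
underlying: sun-ufi-do-nev-z
1. e -> o, i -> u / B C0 _: fires at position(s) 6, 10: sunufudonovz
2. b -> p, d -> t, g -> k, v -> f, z -> s / _ #: fires at position(s) 12: sunufudonovs
surface: sunufudonovs


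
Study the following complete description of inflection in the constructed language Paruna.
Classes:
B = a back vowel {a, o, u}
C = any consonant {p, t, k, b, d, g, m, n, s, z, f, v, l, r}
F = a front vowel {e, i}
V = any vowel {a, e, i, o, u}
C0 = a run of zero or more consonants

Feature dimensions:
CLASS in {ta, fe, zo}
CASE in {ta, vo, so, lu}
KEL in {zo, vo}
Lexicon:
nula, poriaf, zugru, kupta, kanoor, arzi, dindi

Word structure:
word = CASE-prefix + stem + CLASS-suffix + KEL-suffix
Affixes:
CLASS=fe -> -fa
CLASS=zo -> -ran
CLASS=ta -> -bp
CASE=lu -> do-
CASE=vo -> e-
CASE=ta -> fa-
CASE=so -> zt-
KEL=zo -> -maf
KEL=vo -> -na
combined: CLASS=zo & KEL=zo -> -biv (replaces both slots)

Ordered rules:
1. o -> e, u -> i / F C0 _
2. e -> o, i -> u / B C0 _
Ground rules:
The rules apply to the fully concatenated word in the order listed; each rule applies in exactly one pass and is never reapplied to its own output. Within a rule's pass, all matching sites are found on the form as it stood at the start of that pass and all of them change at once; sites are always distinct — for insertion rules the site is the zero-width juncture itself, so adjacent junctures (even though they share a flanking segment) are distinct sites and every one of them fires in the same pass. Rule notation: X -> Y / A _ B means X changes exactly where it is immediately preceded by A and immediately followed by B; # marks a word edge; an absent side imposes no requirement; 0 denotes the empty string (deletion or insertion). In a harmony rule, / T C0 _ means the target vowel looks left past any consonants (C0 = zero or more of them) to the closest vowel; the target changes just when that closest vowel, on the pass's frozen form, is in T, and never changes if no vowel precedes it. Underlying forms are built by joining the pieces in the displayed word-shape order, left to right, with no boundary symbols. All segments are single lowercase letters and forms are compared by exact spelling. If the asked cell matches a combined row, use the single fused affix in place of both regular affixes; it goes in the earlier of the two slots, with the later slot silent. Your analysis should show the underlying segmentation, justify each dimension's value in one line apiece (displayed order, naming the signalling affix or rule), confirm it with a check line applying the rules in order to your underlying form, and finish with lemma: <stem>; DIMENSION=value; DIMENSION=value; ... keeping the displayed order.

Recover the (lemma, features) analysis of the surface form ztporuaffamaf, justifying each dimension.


underlying: zt-poriaf-fa-maf
CLASS=fe - signalled by the affix -fa
CASE=so - signalled by the affix zt-
KEL=zo - signalled by the affix -maf
check: ztporiaffamaf -> ztporiaffamaf -> ztporuaffamaf
lemma: poriaf; CLASS=fe; CASE=so; KEL=zo


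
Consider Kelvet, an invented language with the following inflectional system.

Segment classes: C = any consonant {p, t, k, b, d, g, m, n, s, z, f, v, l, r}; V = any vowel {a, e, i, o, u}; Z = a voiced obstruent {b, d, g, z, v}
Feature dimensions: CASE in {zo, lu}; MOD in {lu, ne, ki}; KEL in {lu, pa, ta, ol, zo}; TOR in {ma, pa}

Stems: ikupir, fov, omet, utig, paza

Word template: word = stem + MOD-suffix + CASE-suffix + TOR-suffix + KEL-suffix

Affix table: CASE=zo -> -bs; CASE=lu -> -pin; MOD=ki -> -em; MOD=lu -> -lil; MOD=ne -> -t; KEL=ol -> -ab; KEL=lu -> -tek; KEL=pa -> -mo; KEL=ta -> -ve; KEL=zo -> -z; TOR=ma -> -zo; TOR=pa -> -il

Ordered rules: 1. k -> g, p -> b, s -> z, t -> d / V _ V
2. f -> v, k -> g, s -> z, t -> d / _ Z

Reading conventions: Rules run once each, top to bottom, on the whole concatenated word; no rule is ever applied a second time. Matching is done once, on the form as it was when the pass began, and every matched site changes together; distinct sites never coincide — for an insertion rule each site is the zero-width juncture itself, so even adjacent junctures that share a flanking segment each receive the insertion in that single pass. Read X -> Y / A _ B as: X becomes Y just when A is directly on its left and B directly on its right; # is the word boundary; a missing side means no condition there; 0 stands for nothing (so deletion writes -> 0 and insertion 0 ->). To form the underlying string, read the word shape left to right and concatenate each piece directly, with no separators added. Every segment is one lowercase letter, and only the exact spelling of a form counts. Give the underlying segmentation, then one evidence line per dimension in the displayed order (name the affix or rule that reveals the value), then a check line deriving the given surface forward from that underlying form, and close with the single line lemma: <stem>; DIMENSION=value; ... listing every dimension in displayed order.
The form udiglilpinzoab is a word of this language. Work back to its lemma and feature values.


underlying: utig-lil-pin-zo-ab
CASE=lu - signalled by the affix -pin
MOD=lu - signalled by the affix -lil
KEL=ol - signalled by the affix -ab
TOR=ma - signalled by the affix -zo
check: utiglilpinzoab -> udiglilpinzoab -> udiglilpinzoab
lemma: utig; CASE=lu; MOD=lu; KEL=ol; TOR=ma


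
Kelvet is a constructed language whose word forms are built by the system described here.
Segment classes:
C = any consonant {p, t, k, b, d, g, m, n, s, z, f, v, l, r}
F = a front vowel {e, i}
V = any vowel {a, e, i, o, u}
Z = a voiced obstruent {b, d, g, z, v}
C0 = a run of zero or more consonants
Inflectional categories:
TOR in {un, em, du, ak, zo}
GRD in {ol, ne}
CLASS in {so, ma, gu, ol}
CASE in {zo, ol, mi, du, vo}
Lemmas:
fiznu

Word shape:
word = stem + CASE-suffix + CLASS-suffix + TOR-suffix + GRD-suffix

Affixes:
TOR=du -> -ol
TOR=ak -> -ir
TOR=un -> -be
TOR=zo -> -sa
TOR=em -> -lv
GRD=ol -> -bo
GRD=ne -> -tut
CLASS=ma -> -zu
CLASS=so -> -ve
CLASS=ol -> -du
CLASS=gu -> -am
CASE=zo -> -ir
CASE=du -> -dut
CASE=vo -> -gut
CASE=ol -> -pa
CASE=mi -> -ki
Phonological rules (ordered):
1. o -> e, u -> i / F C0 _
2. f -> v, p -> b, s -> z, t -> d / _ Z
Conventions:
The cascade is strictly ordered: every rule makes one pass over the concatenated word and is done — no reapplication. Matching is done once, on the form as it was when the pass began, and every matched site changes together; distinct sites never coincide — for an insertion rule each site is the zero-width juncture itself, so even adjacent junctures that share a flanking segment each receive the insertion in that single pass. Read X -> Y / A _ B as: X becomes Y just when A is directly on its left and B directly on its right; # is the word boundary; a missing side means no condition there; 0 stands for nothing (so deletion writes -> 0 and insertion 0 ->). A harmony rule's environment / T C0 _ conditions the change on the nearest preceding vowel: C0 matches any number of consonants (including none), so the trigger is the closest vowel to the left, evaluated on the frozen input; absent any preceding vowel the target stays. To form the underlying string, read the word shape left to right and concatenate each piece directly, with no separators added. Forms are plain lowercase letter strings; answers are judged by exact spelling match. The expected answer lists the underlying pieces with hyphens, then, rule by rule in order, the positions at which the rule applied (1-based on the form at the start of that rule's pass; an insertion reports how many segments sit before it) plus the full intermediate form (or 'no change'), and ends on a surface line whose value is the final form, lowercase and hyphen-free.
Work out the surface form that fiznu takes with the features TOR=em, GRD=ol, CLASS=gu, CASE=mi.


underlying: fiznu-ki-am-lv-bo
1. o -> e, u -> i / F C0 _: fires at position(s) 5: fiznikiamlvbo
2. f -> v, p -> b, s -> z, t -> d / _ Z: no change
surface: fiznikiamlvbo


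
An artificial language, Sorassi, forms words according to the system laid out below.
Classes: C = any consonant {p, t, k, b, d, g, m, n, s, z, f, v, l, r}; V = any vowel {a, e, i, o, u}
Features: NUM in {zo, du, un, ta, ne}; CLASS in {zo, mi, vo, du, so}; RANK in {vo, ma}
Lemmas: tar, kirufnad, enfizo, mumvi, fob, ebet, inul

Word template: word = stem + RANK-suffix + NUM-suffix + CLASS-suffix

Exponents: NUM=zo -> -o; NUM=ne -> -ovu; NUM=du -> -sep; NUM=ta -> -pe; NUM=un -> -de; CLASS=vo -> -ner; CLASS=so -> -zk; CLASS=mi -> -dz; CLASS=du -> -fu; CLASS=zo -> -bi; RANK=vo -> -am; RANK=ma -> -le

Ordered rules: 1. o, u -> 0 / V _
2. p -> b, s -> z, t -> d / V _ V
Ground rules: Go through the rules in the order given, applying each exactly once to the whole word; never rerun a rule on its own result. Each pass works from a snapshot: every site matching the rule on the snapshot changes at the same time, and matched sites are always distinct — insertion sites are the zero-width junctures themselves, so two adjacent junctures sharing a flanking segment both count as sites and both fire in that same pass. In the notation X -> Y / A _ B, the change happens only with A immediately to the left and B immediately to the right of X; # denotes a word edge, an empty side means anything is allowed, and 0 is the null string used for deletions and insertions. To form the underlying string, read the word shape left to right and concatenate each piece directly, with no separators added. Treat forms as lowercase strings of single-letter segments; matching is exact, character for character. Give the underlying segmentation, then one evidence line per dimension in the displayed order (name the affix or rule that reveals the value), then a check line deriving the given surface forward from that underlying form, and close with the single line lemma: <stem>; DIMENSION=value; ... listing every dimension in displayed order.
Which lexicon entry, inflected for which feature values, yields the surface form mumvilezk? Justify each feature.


underlying: mumvi-le-o-zk
NUM=zo - signalled by the affix -o
CLASS=so - signalled by the affix -zk
RANK=ma - signalled by the affix -le
check: mumvileozk -> mumvilezk -> mumvilezk
lemma: mumvi; NUM=zo; CLASS=so; RANK=ma


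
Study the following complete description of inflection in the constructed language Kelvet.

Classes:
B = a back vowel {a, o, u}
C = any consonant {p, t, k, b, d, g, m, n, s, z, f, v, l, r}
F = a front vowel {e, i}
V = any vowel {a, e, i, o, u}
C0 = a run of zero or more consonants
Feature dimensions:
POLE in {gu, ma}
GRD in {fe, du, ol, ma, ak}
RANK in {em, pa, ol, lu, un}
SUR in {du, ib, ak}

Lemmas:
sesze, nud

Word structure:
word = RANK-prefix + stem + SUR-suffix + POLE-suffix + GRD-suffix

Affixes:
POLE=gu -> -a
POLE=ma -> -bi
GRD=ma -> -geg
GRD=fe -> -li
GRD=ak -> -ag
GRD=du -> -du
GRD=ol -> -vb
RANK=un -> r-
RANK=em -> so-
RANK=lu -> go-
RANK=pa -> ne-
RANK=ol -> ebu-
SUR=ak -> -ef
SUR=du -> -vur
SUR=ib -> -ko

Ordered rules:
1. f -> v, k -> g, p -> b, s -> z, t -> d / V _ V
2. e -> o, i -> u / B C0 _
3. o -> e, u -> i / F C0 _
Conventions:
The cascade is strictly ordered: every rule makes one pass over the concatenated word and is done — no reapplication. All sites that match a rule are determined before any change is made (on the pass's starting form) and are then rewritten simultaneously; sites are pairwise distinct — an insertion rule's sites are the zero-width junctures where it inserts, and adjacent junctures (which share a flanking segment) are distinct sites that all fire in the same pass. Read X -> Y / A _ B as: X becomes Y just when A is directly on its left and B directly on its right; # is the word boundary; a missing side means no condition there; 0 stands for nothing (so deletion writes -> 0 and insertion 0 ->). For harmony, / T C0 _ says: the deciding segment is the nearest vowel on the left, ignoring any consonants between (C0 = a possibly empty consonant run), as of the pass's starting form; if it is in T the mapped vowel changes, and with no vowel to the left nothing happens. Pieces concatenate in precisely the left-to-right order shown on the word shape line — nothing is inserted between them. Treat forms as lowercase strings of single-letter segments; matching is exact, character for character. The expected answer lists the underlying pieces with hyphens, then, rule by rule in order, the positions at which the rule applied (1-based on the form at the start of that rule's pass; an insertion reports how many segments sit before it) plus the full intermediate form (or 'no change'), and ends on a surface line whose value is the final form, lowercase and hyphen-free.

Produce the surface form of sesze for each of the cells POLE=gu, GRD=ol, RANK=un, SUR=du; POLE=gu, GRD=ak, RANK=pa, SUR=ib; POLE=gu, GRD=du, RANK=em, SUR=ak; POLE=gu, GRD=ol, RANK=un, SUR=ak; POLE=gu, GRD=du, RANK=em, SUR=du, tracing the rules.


cell POLE=gu, GRD=ol, RANK=un, SUR=du:
underlying: r-sesze-vur-a-vb
1. f -> v, k -> g, p -> b, s -> z, t -> d / V _ V: no change
2. e -> o, i -> u / B C0 _: no change
3. o -> e, u -> i / F C0 _: fires at position(s) 8: rseszeviravb
surface: rseszeviravb

cell POLE=gu, GRD=ak, RANK=pa, SUR=ib:
underlying: ne-sesze-ko-a-ag
1. f -> v, k -> g, p -> b, s -> z, t -> d / V _ V: fires at position(s) 3, 8: nezeszegoaag
2. e -> o, i -> u / B C0 _: no change
3. o -> e, u -> i / F C0 _: fires at position(s) 9: nezeszegeaag
surface: nezeszegeaag

cell POLE=gu, GRD=du, RANK=em, SUR=ak:
underlying: so-sesze-ef-a-du
1. f -> v, k -> g, p -> b, s -> z, t -> d / V _ V: fires at position(s) 3, 9: sozeszeevadu
2. e -> o, i -> u / B C0 _: fires at position(s) 4: sozoszeevadu
3. o -> e, u -> i / F C0 _: no change
surface: sozoszeevadu

cell POLE=gu, GRD=ol, RANK=un, SUR=ak:
underlying: r-sesze-ef-a-vb
1. f -> v, k -> g, p -> b, s -> z, t -> d / V _ V: fires at position(s) 8: rseszeevavb
2. e -> o, i -> u / B C0 _: no change
3. o -> e, u -> i / F C0 _: no change
surface: rseszeevavb

cell POLE=gu, GRD=du, RANK=em, SUR=du:
underlying: so-sesze-vur-a-du
1. f -> v, k -> g, p -> b, s -> z, t -> d / V _ V: fires at position(s) 3: sozeszevuradu
2. e -> o, i -> u / B C0 _: fires at position(s) 4: sozoszevuradu
3. o -> e, u -> i / F C0 _: fires at position(s) 9: sozoszeviradu
surface: sozoszeviradu
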